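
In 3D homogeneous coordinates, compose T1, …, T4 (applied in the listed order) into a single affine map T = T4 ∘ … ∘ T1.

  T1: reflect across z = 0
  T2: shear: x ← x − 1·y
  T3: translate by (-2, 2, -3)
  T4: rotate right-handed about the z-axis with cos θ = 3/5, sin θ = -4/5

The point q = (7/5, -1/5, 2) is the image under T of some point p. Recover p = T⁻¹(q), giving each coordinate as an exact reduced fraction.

T1 = [1 0 0 0; 0 1 0 0; 0 0 -1 0; 0 0 0 1]
T2·T1 = [1 -1 0 0; 0 1 0 0; 0 0 -1 0; 0 0 0 1]
T3·…·T1 = [1 -1 0 -2; 0 1 0 2; 0 0 -1 -3; 0 0 0 1]
T4·…·T1 = [3/5 1/5 0 2/5; -4/5 7/5 0 14/5; 0 0 -1 -3; 0 0 0 1]
det M = -1; M⁻¹ = [7/5 -1/5 0 0; 4/5 3/5 0 -2; 0 0 -1 -3; 0 0 0 1]
M⁻¹ · (7/5, -1/5, 2)ᵀ = (2, -1, -5)ᵀ

p = (2, -1, -5)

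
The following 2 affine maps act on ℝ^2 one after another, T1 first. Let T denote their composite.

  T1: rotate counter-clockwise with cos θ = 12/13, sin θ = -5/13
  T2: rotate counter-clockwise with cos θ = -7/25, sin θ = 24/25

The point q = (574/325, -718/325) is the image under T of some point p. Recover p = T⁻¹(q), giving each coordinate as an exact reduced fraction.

T1 = [12/13 5/13 0; -5/13 12/13 0; 0 0 1]
T2·T1 = [36/325 -323/325 0; 323/325 36/325 0; 0 0 1]
det M = 1; M⁻¹ = [36/325 323/325 0; -323/325 36/325 0; 0 0 1]
M⁻¹ · (574/325, -718/325)ᵀ = (-2, -2)ᵀ

p = (-2, -2)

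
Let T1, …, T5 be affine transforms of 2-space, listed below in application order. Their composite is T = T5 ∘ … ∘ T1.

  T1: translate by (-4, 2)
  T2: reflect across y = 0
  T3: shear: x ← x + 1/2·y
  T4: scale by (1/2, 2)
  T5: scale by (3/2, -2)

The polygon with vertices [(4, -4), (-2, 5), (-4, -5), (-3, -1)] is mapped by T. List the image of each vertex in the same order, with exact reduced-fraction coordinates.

T1 translate by (-4, 2): (4, -4) → (0, -2); (-2, 5) → (-6, 7); (-4, -5) → (-8, -3); (-3, -1) → (-7, 1)
T2 reflect across y = 0: (0, -2) → (0, 2); (-6, 7) → (-6, -7); (-8, -3) → (-8, 3); (-7, 1) → (-7, -1)
T3 shear: x ← x + 1/2·y: (0, 2) → (1, 2); (-6, -7) → (-19/2, -7); (-8, 3) → (-13/2, 3); (-7, -1) → (-15/2, -1)
T4 scale by (1/2, 2): (1, 2) → (1/2, 4); (-19/2, -7) → (-19/4, -14); (-13/2, 3) → (-13/4, 6); (-15/2, -1) → (-15/4, -2)
T5 scale by (3/2, -2): (1/2, 4) → (3/4, -8); (-19/4, -14) → (-57/8, 28); (-13/4, 6) → (-39/8, -12); (-15/4, -2) → (-45/8, 4)

image vertices: (3/4, -8), (-57/8, 28), (-39/8, -12), (-45/8, 4)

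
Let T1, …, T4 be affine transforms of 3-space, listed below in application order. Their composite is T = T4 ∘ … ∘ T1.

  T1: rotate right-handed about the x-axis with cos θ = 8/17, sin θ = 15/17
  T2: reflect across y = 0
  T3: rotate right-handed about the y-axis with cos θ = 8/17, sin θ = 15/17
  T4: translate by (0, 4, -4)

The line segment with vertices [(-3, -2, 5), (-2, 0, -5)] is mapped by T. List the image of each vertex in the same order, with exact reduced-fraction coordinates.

image vertices: (-258/289, 159/17, -311/289), (-872/289, -7/17, -966/289)

T1 rotate right-handed about the x-axis with cos θ = 8/17, sin θ = 15/17: (-3, -2, 5) → (-3, -91/17, 10/17); (-2, 0, -5) → (-2, 75/17, -40/17)
T2 reflect across y = 0: (-3, -91/17, 10/17) → (-3, 91/17, 10/17); (-2, 75/17, -40/17) → (-2, -75/17, -40/17)
T3 rotate right-handed about the y-axis with cos θ = 8/17, sin θ = 15/17: (-3, 91/17, 10/17) → (-258/289, 91/17, 845/289); (-2, -75/17, -40/17) → (-872/289, -75/17, 190/289)
T4 translate by (0, 4, -4): (-258/289, 91/17, 845/289) → (-258/289, 159/17, -311/289); (-872/289, -75/17, 190/289) → (-872/289, -7/17, -966/289)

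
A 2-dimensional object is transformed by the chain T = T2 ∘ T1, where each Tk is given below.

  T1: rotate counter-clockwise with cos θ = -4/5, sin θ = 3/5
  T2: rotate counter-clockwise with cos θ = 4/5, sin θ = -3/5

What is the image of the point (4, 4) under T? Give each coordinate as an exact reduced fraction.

T(p) = (-124/25, 68/25)

T1 rotate counter-clockwise with cos θ = -4/5, sin θ = 3/5: (4, 4) → (-28/5, -4/5)
T2 rotate counter-clockwise with cos θ = 4/5, sin θ = -3/5: (-28/5, -4/5) → (-124/25, 68/25)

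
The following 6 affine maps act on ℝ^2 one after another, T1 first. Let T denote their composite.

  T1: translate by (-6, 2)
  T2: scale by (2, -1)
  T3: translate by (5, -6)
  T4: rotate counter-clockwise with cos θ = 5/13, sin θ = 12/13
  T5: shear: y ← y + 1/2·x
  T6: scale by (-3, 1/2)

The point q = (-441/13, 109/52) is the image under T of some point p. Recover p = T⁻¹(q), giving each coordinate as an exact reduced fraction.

T1 = [1 0 -6; 0 1 2; 0 0 1]
T2·T1 = [2 0 -12; 0 -1 -2; 0 0 1]
T3·…·T1 = [2 0 -7; 0 -1 -8; 0 0 1]
T4·…·T1 = [10/13 12/13 61/13; 24/13 -5/13 -124/13; 0 0 1]
T5·…·T1 = [10/13 12/13 61/13; 29/13 1/13 -187/26; 0 0 1]
T6·…·T1 = [-30/13 -36/13 -183/13; 29/26 1/26 -187/52; 0 0 1]
det M = 3; M⁻¹ = [1/78 12/13 7/2; -29/78 -10/13 -8; 0 0 1]
M⁻¹ · (-441/13, 109/52)ᵀ = (5, 3)ᵀ

p = (5, 3)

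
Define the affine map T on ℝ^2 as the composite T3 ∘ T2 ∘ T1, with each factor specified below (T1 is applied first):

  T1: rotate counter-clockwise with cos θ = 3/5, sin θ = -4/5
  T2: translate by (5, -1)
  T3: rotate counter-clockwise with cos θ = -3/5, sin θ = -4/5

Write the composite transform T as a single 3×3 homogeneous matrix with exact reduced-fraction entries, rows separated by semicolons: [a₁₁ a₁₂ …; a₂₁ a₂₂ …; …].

T1 = [3/5 4/5 0; -4/5 3/5 0; 0 0 1]
T2·T1 = [3/5 4/5 5; -4/5 3/5 -1; 0 0 1]
T3·…·T1 = [-1 0 -19/5; 0 -1 -17/5; 0 0 1]

T = [-1 0 -19/5; 0 -1 -17/5; 0 0 1]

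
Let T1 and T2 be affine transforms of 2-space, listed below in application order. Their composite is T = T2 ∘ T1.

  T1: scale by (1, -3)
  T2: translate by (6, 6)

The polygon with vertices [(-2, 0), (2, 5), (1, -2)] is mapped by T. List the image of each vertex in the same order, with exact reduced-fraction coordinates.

image vertices: (4, 6), (8, -9), (7, 12)

T1 scale by (1, -3): (-2, 0) → (-2, 0); (2, 5) → (2, -15); (1, -2) → (1, 6)
T2 translate by (6, 6): (-2, 0) → (4, 6); (2, -15) → (8, -9); (1, 6) → (7, 12)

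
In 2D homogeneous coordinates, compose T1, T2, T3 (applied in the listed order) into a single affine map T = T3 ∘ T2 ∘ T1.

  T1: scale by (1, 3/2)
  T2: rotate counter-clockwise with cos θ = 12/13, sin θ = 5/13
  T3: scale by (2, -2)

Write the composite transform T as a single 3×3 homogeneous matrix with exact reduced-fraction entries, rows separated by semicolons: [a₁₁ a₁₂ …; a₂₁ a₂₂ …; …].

T1 = [1 0 0; 0 3/2 0; 0 0 1]
T2·T1 = [12/13 -15/26 0; 5/13 18/13 0; 0 0 1]
T3·…·T1 = [24/13 -15/13 0; -10/13 -36/13 0; 0 0 1]

T = [24/13 -15/13 0; -10/13 -36/13 0; 0 0 1]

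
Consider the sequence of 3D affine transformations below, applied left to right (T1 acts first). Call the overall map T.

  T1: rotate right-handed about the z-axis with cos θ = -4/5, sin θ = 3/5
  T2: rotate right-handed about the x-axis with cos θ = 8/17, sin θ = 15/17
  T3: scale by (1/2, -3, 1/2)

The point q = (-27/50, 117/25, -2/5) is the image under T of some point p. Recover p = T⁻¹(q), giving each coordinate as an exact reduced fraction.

T1 = [-4/5 -3/5 0 0; 3/5 -4/5 0 0; 0 0 1 0; 0 0 0 1]
T2·T1 = [-4/5 -3/5 0 0; 24/85 -32/85 -15/17 0; 9/17 -12/17 8/17 0; 0 0 0 1]
T3·…·T1 = [-2/5 -3/10 0 0; -72/85 96/85 45/17 0; 9/34 -6/17 4/17 0; 0 0 0 1]
det M = -3/4; M⁻¹ = [-8/5 -8/85 18/17 0; -6/5 32/255 -24/17 0; 0 5/17 16/17 0; 0 0 0 1]
M⁻¹ · (-27/50, 117/25, -2/5)ᵀ = (0, 9/5, 1)ᵀ

p = (0, 9/5, 1)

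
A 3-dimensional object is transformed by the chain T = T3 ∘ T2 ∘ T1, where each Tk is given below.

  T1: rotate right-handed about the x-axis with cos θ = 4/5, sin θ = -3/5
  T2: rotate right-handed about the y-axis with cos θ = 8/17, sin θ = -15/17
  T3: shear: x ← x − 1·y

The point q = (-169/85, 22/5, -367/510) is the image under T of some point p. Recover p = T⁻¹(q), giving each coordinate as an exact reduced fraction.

p = (1/2, 5, 2/3)

T1 = [1 0 0 0; 0 4/5 3/5 0; 0 -3/5 4/5 0; 0 0 0 1]
T2·T1 = [8/17 9/17 -12/17 0; 0 4/5 3/5 0; 15/17 -24/85 32/85 0; 0 0 0 1]
T3·…·T1 = [8/17 -23/85 -111/85 0; 0 4/5 3/5 0; 15/17 -24/85 32/85 0; 0 0 0 1]
det M = 1; M⁻¹ = [8/17 8/17 15/17 0; 9/17 113/85 -24/85 0; -12/17 -9/85 32/85 0; 0 0 0 1]
M⁻¹ · (-169/85, 22/5, -367/510)ᵀ = (1/2, 5, 2/3)ᵀ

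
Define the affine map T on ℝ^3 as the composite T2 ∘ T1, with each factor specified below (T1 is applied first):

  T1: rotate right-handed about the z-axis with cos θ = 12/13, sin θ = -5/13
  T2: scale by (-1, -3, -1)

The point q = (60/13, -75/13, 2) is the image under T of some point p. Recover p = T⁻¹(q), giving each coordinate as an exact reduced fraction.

p = (-5, 0, -2)

T1 = [12/13 5/13 0 0; -5/13 12/13 0 0; 0 0 1 0; 0 0 0 1]
T2·T1 = [-12/13 -5/13 0 0; 15/13 -36/13 0 0; 0 0 -1 0; 0 0 0 1]
det M = -3; M⁻¹ = [-12/13 5/39 0 0; -5/13 -4/13 0 0; 0 0 -1 0; 0 0 0 1]
M⁻¹ · (60/13, -75/13, 2)ᵀ = (-5, 0, -2)ᵀ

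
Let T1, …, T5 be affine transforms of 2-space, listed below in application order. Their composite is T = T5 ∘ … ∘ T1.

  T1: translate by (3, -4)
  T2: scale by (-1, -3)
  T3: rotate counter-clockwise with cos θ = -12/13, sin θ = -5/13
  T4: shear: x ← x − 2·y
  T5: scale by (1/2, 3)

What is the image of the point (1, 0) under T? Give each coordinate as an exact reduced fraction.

T(p) = (178/13, -372/13)

T1 translate by (3, -4): (1, 0) → (4, -4)
T2 scale by (-1, -3): (4, -4) → (-4, 12)
T3 rotate counter-clockwise with cos θ = -12/13, sin θ = -5/13: (-4, 12) → (108/13, -124/13)
T4 shear: x ← x − 2·y: (108/13, -124/13) → (356/13, -124/13)
T5 scale by (1/2, 3): (356/13, -124/13) → (178/13, -372/13)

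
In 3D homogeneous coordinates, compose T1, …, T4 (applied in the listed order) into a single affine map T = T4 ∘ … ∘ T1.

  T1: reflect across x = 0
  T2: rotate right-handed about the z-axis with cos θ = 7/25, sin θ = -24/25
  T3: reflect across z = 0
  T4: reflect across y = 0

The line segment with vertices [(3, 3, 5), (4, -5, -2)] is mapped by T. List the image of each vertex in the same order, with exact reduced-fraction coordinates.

T1 reflect across x = 0: (3, 3, 5) → (-3, 3, 5); (4, -5, -2) → (-4, -5, -2)
T2 rotate right-handed about the z-axis with cos θ = 7/25, sin θ = -24/25: (-3, 3, 5) → (51/25, 93/25, 5); (-4, -5, -2) → (-148/25, 61/25, -2)
T3 reflect across z = 0: (51/25, 93/25, 5) → (51/25, 93/25, -5); (-148/25, 61/25, -2) → (-148/25, 61/25, 2)
T4 reflect across y = 0: (51/25, 93/25, -5) → (51/25, -93/25, -5); (-148/25, 61/25, 2) → (-148/25, -61/25, 2)

image vertices: (51/25, -93/25, -5), (-148/25, -61/25, 2)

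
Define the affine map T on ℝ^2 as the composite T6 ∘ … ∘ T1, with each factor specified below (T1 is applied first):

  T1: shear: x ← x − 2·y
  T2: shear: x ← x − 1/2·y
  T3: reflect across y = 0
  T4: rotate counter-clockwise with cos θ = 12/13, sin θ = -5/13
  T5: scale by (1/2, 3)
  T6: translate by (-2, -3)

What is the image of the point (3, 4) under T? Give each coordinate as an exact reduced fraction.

T1 shear: x ← x − 2·y: (3, 4) → (-5, 4)
T2 shear: x ← x − 1/2·y: (-5, 4) → (-7, 4)
T3 reflect across y = 0: (-7, 4) → (-7, -4)
T4 rotate counter-clockwise with cos θ = 12/13, sin θ = -5/13: (-7, -4) → (-8, -1)
T5 scale by (1/2, 3): (-8, -1) → (-4, -3)
T6 translate by (-2, -3): (-4, -3) → (-6, -6)

T(p) = (-6, -6)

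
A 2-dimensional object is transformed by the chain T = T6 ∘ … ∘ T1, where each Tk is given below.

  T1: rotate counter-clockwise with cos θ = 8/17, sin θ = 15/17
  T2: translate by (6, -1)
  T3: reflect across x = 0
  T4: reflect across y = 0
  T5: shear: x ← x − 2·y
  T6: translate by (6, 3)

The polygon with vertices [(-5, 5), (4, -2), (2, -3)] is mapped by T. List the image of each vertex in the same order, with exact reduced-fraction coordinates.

T1 rotate counter-clockwise with cos θ = 8/17, sin θ = 15/17: (-5, 5) → (-115/17, -35/17); (4, -2) → (62/17, 44/17); (2, -3) → (61/17, 6/17)
T2 translate by (6, -1): (-115/17, -35/17) → (-13/17, -52/17); (62/17, 44/17) → (164/17, 27/17); (61/17, 6/17) → (163/17, -11/17)
T3 reflect across x = 0: (-13/17, -52/17) → (13/17, -52/17); (164/17, 27/17) → (-164/17, 27/17); (163/17, -11/17) → (-163/17, -11/17)
T4 reflect across y = 0: (13/17, -52/17) → (13/17, 52/17); (-164/17, 27/17) → (-164/17, -27/17); (-163/17, -11/17) → (-163/17, 11/17)
T5 shear: x ← x − 2·y: (13/17, 52/17) → (-91/17, 52/17); (-164/17, -27/17) → (-110/17, -27/17); (-163/17, 11/17) → (-185/17, 11/17)
T6 translate by (6, 3): (-91/17, 52/17) → (11/17, 103/17); (-110/17, -27/17) → (-8/17, 24/17); (-185/17, 11/17) → (-83/17, 62/17)

image vertices: (11/17, 103/17), (-8/17, 24/17), (-83/17, 62/17)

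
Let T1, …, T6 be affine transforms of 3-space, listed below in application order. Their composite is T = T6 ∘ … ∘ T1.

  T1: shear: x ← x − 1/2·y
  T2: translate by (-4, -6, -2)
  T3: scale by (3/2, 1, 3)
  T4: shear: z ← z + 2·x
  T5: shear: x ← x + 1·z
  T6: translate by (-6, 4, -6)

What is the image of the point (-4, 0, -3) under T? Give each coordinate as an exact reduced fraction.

T(p) = (-57, -2, -45)

T1 shear: x ← x − 1/2·y: (-4, 0, -3) → (-4, 0, -3)
T2 translate by (-4, -6, -2): (-4, 0, -3) → (-8, -6, -5)
T3 scale by (3/2, 1, 3): (-8, -6, -5) → (-12, -6, -15)
T4 shear: z ← z + 2·x: (-12, -6, -15) → (-12, -6, -39)
T5 shear: x ← x + 1·z: (-12, -6, -39) → (-51, -6, -39)
T6 translate by (-6, 4, -6): (-51, -6, -39) → (-57, -2, -45)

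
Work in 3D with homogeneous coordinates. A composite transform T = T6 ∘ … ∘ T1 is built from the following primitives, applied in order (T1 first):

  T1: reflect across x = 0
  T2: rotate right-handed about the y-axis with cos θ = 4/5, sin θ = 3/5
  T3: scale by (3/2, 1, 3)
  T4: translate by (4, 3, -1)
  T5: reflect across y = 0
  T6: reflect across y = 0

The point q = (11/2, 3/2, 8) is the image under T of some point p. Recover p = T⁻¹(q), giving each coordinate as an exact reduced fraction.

p = (1, -3/2, 3)

T1 = [-1 0 0 0; 0 1 0 0; 0 0 1 0; 0 0 0 1]
T2·T1 = [-4/5 0 3/5 0; 0 1 0 0; 3/5 0 4/5 0; 0 0 0 1]
T3·…·T1 = [-6/5 0 9/10 0; 0 1 0 0; 9/5 0 12/5 0; 0 0 0 1]
T4·…·T1 = [-6/5 0 9/10 4; 0 1 0 3; 9/5 0 12/5 -1; 0 0 0 1]
T5·…·T1 = [-6/5 0 9/10 4; 0 -1 0 -3; 9/5 0 12/5 -1; 0 0 0 1]
T6·…·T1 = [-6/5 0 9/10 4; 0 1 0 3; 9/5 0 12/5 -1; 0 0 0 1]
det M = -9/2; M⁻¹ = [-8/15 0 1/5 7/3; 0 1 0 -3; 2/5 0 4/15 -4/3; 0 0 0 1]
M⁻¹ · (11/2, 3/2, 8)ᵀ = (1, -3/2, 3)ᵀ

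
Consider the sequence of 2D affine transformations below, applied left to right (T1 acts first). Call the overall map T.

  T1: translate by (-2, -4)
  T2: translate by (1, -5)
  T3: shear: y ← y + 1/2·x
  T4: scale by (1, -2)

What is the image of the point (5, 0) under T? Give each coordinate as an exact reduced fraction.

T1 translate by (-2, -4): (5, 0) → (3, -4)
T2 translate by (1, -5): (3, -4) → (4, -9)
T3 shear: y ← y + 1/2·x: (4, -9) → (4, -7)
T4 scale by (1, -2): (4, -7) → (4, 14)

T(p) = (4, 14)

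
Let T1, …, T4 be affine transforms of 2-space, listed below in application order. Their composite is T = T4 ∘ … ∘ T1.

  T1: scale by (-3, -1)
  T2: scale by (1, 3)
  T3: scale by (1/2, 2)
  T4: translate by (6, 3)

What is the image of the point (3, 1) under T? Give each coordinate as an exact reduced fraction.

T(p) = (3/2, -3)

T1 scale by (-3, -1): (3, 1) → (-9, -1)
T2 scale by (1, 3): (-9, -1) → (-9, -3)
T3 scale by (1/2, 2): (-9, -3) → (-9/2, -6)
T4 translate by (6, 3): (-9/2, -6) → (3/2, -3)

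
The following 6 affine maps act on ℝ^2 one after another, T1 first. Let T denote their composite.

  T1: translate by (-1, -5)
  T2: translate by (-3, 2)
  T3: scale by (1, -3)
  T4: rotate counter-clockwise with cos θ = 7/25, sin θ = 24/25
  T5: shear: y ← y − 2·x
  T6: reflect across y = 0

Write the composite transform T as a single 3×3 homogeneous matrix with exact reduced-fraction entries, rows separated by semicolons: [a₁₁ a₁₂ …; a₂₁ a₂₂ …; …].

T1 = [1 0 -1; 0 1 -5; 0 0 1]
T2·T1 = [1 0 -4; 0 1 -3; 0 0 1]
T3·…·T1 = [1 0 -4; 0 -3 9; 0 0 1]
T4·…·T1 = [7/25 72/25 -244/25; 24/25 -21/25 -33/25; 0 0 1]
T5·…·T1 = [7/25 72/25 -244/25; 2/5 -33/5 91/5; 0 0 1]
T6·…·T1 = [7/25 72/25 -244/25; -2/5 33/5 -91/5; 0 0 1]

T = [7/25 72/25 -244/25; -2/5 33/5 -91/5; 0 0 1]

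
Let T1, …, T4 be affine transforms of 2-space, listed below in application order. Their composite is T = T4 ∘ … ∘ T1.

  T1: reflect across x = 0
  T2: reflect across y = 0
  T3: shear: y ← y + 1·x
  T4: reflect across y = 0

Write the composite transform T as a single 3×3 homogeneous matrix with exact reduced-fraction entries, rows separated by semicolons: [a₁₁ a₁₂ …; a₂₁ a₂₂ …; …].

T1 = [-1 0 0; 0 1 0; 0 0 1]
T2·T1 = [-1 0 0; 0 -1 0; 0 0 1]
T3·…·T1 = [-1 0 0; -1 -1 0; 0 0 1]
T4·…·T1 = [-1 0 0; 1 1 0; 0 0 1]

T = [-1 0 0; 1 1 0; 0 0 1]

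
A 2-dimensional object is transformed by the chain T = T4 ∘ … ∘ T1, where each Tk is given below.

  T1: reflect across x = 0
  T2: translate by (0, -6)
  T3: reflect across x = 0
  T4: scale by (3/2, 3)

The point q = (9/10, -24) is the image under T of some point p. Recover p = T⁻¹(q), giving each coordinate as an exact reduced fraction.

T1 = [-1 0 0; 0 1 0; 0 0 1]
T2·T1 = [-1 0 0; 0 1 -6; 0 0 1]
T3·…·T1 = [1 0 0; 0 1 -6; 0 0 1]
T4·…·T1 = [3/2 0 0; 0 3 -18; 0 0 1]
det M = 9/2; M⁻¹ = [2/3 0 0; 0 1/3 6; 0 0 1]
M⁻¹ · (9/10, -24)ᵀ = (3/5, -2)ᵀ

p = (3/5, -2)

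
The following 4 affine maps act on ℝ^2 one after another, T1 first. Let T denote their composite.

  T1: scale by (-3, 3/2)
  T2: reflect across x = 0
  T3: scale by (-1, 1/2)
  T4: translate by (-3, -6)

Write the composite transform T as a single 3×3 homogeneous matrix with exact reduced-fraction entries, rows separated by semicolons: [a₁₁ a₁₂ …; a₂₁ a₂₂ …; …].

T = [-3 0 -3; 0 3/4 -6; 0 0 1]

T1 = [-3 0 0; 0 3/2 0; 0 0 1]
T2·T1 = [3 0 0; 0 3/2 0; 0 0 1]
T3·…·T1 = [-3 0 0; 0 3/4 0; 0 0 1]
T4·…·T1 = [-3 0 -3; 0 3/4 -6; 0 0 1]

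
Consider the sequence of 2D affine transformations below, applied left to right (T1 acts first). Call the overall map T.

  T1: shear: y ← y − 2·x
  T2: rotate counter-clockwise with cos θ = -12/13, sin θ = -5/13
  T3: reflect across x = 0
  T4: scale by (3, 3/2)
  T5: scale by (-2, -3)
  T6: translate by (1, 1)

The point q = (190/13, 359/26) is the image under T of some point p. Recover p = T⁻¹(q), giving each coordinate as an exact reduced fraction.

p = (-1, 3/2)

T1 = [1 0 0; -2 1 0; 0 0 1]
T2·T1 = [-22/13 5/13 0; 19/13 -12/13 0; 0 0 1]
T3·…·T1 = [22/13 -5/13 0; 19/13 -12/13 0; 0 0 1]
T4·…·T1 = [66/13 -15/13 0; 57/26 -18/13 0; 0 0 1]
T5·…·T1 = [-132/13 30/13 0; -171/26 54/13 0; 0 0 1]
T6·…·T1 = [-132/13 30/13 1; -171/26 54/13 1; 0 0 1]
det M = -27; M⁻¹ = [-2/13 10/117 8/117; -19/78 44/117 -31/234; 0 0 1]
M⁻¹ · (190/13, 359/26)ᵀ = (-1, 3/2)ᵀ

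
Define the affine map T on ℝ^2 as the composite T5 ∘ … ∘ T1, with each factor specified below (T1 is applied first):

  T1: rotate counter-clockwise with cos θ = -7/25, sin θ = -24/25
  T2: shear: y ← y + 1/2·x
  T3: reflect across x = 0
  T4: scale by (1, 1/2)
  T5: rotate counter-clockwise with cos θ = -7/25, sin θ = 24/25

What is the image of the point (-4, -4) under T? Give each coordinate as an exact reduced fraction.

T(p) = (-1556/625, 1317/625)

T1 rotate counter-clockwise with cos θ = -7/25, sin θ = -24/25: (-4, -4) → (-68/25, 124/25)
T2 shear: y ← y + 1/2·x: (-68/25, 124/25) → (-68/25, 18/5)
T3 reflect across x = 0: (-68/25, 18/5) → (68/25, 18/5)
T4 scale by (1, 1/2): (68/25, 18/5) → (68/25, 9/5)
T5 rotate counter-clockwise with cos θ = -7/25, sin θ = 24/25: (68/25, 9/5) → (-1556/625, 1317/625)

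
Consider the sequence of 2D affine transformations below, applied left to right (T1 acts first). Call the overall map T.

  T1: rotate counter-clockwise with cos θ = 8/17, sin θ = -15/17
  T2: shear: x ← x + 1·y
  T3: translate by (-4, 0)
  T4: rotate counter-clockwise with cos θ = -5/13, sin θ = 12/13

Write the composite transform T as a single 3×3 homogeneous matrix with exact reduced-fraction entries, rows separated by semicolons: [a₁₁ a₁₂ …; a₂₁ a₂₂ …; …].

T = [215/221 -211/221 20/13; -9/221 236/221 -48/13; 0 0 1]

T1 = [8/17 15/17 0; -15/17 8/17 0; 0 0 1]
T2·T1 = [-7/17 23/17 0; -15/17 8/17 0; 0 0 1]
T3·…·T1 = [-7/17 23/17 -4; -15/17 8/17 0; 0 0 1]
T4·…·T1 = [215/221 -211/221 20/13; -9/221 236/221 -48/13; 0 0 1]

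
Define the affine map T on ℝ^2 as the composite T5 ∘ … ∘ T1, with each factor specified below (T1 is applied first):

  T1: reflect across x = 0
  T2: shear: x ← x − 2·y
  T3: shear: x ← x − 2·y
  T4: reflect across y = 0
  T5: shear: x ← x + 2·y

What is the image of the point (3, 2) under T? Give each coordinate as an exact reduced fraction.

T1 reflect across x = 0: (3, 2) → (-3, 2)
T2 shear: x ← x − 2·y: (-3, 2) → (-7, 2)
T3 shear: x ← x − 2·y: (-7, 2) → (-11, 2)
T4 reflect across y = 0: (-11, 2) → (-11, -2)
T5 shear: x ← x + 2·y: (-11, -2) → (-15, -2)

T(p) = (-15, -2)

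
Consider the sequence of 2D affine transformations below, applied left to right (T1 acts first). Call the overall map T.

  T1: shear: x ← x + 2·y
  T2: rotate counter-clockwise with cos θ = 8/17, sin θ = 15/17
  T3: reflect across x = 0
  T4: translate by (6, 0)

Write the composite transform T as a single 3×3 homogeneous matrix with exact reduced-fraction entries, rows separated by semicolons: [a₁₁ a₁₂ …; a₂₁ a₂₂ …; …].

T = [-8/17 -1/17 6; 15/17 38/17 0; 0 0 1]

T1 = [1 2 0; 0 1 0; 0 0 1]
T2·T1 = [8/17 1/17 0; 15/17 38/17 0; 0 0 1]
T3·…·T1 = [-8/17 -1/17 0; 15/17 38/17 0; 0 0 1]
T4·…·T1 = [-8/17 -1/17 6; 15/17 38/17 0; 0 0 1]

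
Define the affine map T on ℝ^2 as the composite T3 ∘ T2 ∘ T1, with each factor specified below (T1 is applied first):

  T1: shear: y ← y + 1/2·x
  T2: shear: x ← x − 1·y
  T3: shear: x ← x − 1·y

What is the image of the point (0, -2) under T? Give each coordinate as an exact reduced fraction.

T1 shear: y ← y + 1/2·x: (0, -2) → (0, -2)
T2 shear: x ← x − 1·y: (0, -2) → (2, -2)
T3 shear: x ← x − 1·y: (2, -2) → (4, -2)

T(p) = (4, -2)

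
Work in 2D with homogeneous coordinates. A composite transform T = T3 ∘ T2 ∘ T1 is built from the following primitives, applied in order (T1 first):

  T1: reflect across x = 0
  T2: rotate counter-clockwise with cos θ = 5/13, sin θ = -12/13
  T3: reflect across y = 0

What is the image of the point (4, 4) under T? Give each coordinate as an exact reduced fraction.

T1 reflect across x = 0: (4, 4) → (-4, 4)
T2 rotate counter-clockwise with cos θ = 5/13, sin θ = -12/13: (-4, 4) → (28/13, 68/13)
T3 reflect across y = 0: (28/13, 68/13) → (28/13, -68/13)

T(p) = (28/13, -68/13)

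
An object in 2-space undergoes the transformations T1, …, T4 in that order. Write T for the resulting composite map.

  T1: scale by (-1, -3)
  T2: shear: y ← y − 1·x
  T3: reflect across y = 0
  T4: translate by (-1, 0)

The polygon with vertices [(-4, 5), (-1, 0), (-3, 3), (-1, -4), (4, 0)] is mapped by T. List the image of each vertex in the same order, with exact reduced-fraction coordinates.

T1 scale by (-1, -3): (-4, 5) → (4, -15); (-1, 0) → (1, 0); (-3, 3) → (3, -9); (-1, -4) → (1, 12); (4, 0) → (-4, 0)
T2 shear: y ← y − 1·x: (4, -15) → (4, -19); (1, 0) → (1, -1); (3, -9) → (3, -12); (1, 12) → (1, 11); (-4, 0) → (-4, 4)
T3 reflect across y = 0: (4, -19) → (4, 19); (1, -1) → (1, 1); (3, -12) → (3, 12); (1, 11) → (1, -11); (-4, 4) → (-4, -4)
T4 translate by (-1, 0): (4, 19) → (3, 19); (1, 1) → (0, 1); (3, 12) → (2, 12); (1, -11) → (0, -11); (-4, -4) → (-5, -4)

image vertices: (3, 19), (0, 1), (2, 12), (0, -11), (-5, -4)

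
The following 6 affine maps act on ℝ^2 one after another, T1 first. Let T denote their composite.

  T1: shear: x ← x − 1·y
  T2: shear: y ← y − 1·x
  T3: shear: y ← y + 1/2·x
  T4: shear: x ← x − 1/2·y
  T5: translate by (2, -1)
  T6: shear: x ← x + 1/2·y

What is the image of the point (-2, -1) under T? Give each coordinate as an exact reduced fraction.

T1 shear: x ← x − 1·y: (-2, -1) → (-1, -1)
T2 shear: y ← y − 1·x: (-1, -1) → (-1, 0)
T3 shear: y ← y + 1/2·x: (-1, 0) → (-1, -1/2)
T4 shear: x ← x − 1/2·y: (-1, -1/2) → (-3/4, -1/2)
T5 translate by (2, -1): (-3/4, -1/2) → (5/4, -3/2)
T6 shear: x ← x + 1/2·y: (5/4, -3/2) → (1/2, -3/2)

T(p) = (1/2, -3/2)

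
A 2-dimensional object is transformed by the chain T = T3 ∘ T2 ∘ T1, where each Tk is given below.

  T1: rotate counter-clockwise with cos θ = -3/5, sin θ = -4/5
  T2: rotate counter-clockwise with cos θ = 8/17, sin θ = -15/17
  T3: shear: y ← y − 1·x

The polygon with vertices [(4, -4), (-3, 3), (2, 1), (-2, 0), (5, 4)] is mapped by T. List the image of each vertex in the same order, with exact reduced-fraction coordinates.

T1 rotate counter-clockwise with cos θ = -3/5, sin θ = -4/5: (4, -4) → (-28/5, -4/5); (-3, 3) → (21/5, 3/5); (2, 1) → (-2/5, -11/5); (-2, 0) → (6/5, 8/5); (5, 4) → (1/5, -32/5)
T2 rotate counter-clockwise with cos θ = 8/17, sin θ = -15/17: (-28/5, -4/5) → (-284/85, 388/85); (21/5, 3/5) → (213/85, -291/85); (-2/5, -11/5) → (-181/85, -58/85); (6/5, 8/5) → (168/85, -26/85); (1/5, -32/5) → (-472/85, -271/85)
T3 shear: y ← y − 1·x: (-284/85, 388/85) → (-284/85, 672/85); (213/85, -291/85) → (213/85, -504/85); (-181/85, -58/85) → (-181/85, 123/85); (168/85, -26/85) → (168/85, -194/85); (-472/85, -271/85) → (-472/85, 201/85)

image vertices: (-284/85, 672/85), (213/85, -504/85), (-181/85, 123/85), (168/85, -194/85), (-472/85, 201/85)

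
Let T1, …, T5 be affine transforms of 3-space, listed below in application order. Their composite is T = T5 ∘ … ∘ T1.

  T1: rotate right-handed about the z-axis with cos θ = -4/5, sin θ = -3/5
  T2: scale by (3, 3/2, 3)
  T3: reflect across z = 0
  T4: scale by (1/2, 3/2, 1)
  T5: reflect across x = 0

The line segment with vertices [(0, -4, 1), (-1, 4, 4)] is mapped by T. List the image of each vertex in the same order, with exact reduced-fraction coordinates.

T1 rotate right-handed about the z-axis with cos θ = -4/5, sin θ = -3/5: (0, -4, 1) → (-12/5, 16/5, 1); (-1, 4, 4) → (16/5, -13/5, 4)
T2 scale by (3, 3/2, 3): (-12/5, 16/5, 1) → (-36/5, 24/5, 3); (16/5, -13/5, 4) → (48/5, -39/10, 12)
T3 reflect across z = 0: (-36/5, 24/5, 3) → (-36/5, 24/5, -3); (48/5, -39/10, 12) → (48/5, -39/10, -12)
T4 scale by (1/2, 3/2, 1): (-36/5, 24/5, -3) → (-18/5, 36/5, -3); (48/5, -39/10, -12) → (24/5, -117/20, -12)
T5 reflect across x = 0: (-18/5, 36/5, -3) → (18/5, 36/5, -3); (24/5, -117/20, -12) → (-24/5, -117/20, -12)

image vertices: (18/5, 36/5, -3), (-24/5, -117/20, -12)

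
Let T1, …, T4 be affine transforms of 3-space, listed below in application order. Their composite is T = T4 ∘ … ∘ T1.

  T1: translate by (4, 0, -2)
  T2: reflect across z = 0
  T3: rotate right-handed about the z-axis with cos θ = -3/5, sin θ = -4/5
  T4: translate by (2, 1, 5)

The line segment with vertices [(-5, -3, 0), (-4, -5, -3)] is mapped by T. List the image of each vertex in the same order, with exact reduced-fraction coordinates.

image vertices: (1/5, 18/5, 7), (-2, 4, 10)

T1 translate by (4, 0, -2): (-5, -3, 0) → (-1, -3, -2); (-4, -5, -3) → (0, -5, -5)
T2 reflect across z = 0: (-1, -3, -2) → (-1, -3, 2); (0, -5, -5) → (0, -5, 5)
T3 rotate right-handed about the z-axis with cos θ = -3/5, sin θ = -4/5: (-1, -3, 2) → (-9/5, 13/5, 2); (0, -5, 5) → (-4, 3, 5)
T4 translate by (2, 1, 5): (-9/5, 13/5, 2) → (1/5, 18/5, 7); (-4, 3, 5) → (-2, 4, 10)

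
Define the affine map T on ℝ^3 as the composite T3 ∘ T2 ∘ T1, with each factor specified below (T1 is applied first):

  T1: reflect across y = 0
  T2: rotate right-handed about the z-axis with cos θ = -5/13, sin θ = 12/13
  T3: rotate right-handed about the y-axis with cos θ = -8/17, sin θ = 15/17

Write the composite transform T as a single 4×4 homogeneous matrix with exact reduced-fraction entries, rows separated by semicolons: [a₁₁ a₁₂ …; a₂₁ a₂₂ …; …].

T = [40/221 -96/221 15/17 0; 12/13 5/13 0 0; 75/221 -180/221 -8/17 0; 0 0 0 1]

T1 = [1 0 0 0; 0 -1 0 0; 0 0 1 0; 0 0 0 1]
T2·T1 = [-5/13 12/13 0 0; 12/13 5/13 0 0; 0 0 1 0; 0 0 0 1]
T3·…·T1 = [40/221 -96/221 15/17 0; 12/13 5/13 0 0; 75/221 -180/221 -8/17 0; 0 0 0 1]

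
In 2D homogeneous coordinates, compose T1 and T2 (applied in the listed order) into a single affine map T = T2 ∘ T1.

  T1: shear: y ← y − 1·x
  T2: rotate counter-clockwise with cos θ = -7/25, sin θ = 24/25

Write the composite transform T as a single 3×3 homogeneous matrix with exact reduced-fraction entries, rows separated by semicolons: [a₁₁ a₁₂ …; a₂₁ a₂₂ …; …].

T = [17/25 -24/25 0; 31/25 -7/25 0; 0 0 1]

T1 = [1 0 0; -1 1 0; 0 0 1]
T2·T1 = [17/25 -24/25 0; 31/25 -7/25 0; 0 0 1]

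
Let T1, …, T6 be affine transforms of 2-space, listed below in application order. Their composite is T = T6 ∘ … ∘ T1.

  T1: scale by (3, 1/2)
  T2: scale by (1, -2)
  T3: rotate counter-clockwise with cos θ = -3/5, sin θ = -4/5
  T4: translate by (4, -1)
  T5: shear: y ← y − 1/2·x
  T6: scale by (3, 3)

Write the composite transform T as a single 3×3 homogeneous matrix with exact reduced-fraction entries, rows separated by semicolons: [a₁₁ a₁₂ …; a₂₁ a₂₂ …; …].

T = [-27/5 -12/5 12; -9/2 3 -9; 0 0 1]

T1 = [3 0 0; 0 1/2 0; 0 0 1]
T2·T1 = [3 0 0; 0 -1 0; 0 0 1]
T3·…·T1 = [-9/5 -4/5 0; -12/5 3/5 0; 0 0 1]
T4·…·T1 = [-9/5 -4/5 4; -12/5 3/5 -1; 0 0 1]
T5·…·T1 = [-9/5 -4/5 4; -3/2 1 -3; 0 0 1]
T6·…·T1 = [-27/5 -12/5 12; -9/2 3 -9; 0 0 1]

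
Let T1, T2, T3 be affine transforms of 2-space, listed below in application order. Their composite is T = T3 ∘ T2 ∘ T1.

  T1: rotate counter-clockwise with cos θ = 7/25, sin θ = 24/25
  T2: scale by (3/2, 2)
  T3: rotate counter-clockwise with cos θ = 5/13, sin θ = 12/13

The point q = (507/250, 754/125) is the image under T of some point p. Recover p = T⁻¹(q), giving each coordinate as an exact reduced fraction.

T1 = [7/25 -24/25 0; 24/25 7/25 0; 0 0 1]
T2·T1 = [21/50 -36/25 0; 48/25 14/25 0; 0 0 1]
T3·…·T1 = [-1047/650 -348/325 0; 366/325 -362/325 0; 0 0 1]
det M = 3; M⁻¹ = [-362/975 116/325 0; -122/325 -349/650 0; 0 0 1]
M⁻¹ · (507/250, 754/125)ᵀ = (7/5, -4)ᵀ

p = (7/5, -4)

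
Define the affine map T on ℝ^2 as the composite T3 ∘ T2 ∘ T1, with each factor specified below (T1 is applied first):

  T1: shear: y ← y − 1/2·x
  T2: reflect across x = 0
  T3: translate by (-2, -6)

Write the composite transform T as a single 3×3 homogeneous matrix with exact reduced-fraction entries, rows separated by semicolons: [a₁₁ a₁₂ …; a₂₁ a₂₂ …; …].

T = [-1 0 -2; -1/2 1 -6; 0 0 1]

T1 = [1 0 0; -1/2 1 0; 0 0 1]
T2·T1 = [-1 0 0; -1/2 1 0; 0 0 1]
T3·…·T1 = [-1 0 -2; -1/2 1 -6; 0 0 1]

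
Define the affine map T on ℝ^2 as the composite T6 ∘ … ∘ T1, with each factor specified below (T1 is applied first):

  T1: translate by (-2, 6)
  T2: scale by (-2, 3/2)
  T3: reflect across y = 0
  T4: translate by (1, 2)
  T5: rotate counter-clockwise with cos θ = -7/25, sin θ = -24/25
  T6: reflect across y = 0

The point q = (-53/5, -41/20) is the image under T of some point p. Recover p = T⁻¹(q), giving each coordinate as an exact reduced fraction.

T1 = [1 0 -2; 0 1 6; 0 0 1]
T2·T1 = [-2 0 4; 0 3/2 9; 0 0 1]
T3·…·T1 = [-2 0 4; 0 -3/2 -9; 0 0 1]
T4·…·T1 = [-2 0 5; 0 -3/2 -7; 0 0 1]
T5·…·T1 = [14/25 -36/25 -203/25; 48/25 21/50 -71/25; 0 0 1]
T6·…·T1 = [14/25 -36/25 -203/25; -48/25 -21/50 71/25; 0 0 1]
det M = -3; M⁻¹ = [7/50 -12/25 5/2; -16/25 -14/75 -14/3; 0 0 1]
M⁻¹ · (-53/5, -41/20)ᵀ = (2, 5/2)ᵀ

p = (2, 5/2)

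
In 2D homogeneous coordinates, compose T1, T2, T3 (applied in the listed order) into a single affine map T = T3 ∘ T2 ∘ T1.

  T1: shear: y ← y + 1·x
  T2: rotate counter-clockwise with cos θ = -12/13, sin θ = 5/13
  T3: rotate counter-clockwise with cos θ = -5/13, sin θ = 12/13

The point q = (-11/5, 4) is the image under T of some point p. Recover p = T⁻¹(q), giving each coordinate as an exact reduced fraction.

p = (-4, 9/5)

T1 = [1 0 0; 1 1 0; 0 0 1]
T2·T1 = [-17/13 -5/13 0; -7/13 -12/13 0; 0 0 1]
T3·…·T1 = [1 1 0; -1 0 0; 0 0 1]
det M = 1; M⁻¹ = [0 -1 0; 1 1 0; 0 0 1]
M⁻¹ · (-11/5, 4)ᵀ = (-4, 9/5)ᵀ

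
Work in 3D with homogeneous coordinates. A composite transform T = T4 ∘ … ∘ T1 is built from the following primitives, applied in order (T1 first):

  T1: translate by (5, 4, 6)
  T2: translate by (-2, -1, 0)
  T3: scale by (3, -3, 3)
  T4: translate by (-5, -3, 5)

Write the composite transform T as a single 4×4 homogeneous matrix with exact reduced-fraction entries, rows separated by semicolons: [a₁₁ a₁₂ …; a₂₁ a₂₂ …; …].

T = [3 0 0 4; 0 -3 0 -12; 0 0 3 23; 0 0 0 1]

T1 = [1 0 0 5; 0 1 0 4; 0 0 1 6; 0 0 0 1]
T2·T1 = [1 0 0 3; 0 1 0 3; 0 0 1 6; 0 0 0 1]
T3·…·T1 = [3 0 0 9; 0 -3 0 -9; 0 0 3 18; 0 0 0 1]
T4·…·T1 = [3 0 0 4; 0 -3 0 -12; 0 0 3 23; 0 0 0 1]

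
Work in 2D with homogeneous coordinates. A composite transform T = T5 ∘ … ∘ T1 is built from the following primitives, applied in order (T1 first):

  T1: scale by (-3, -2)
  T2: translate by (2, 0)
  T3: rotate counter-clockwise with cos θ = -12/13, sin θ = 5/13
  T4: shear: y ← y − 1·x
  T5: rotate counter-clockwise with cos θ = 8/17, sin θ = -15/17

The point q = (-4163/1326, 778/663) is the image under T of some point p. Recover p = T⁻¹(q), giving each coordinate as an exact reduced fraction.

p = (1/2, -8/3)

T1 = [-3 0 0; 0 -2 0; 0 0 1]
T2·T1 = [-3 0 2; 0 -2 0; 0 0 1]
T3·…·T1 = [36/13 10/13 -24/13; -15/13 24/13 10/13; 0 0 1]
T4·…·T1 = [36/13 10/13 -24/13; -51/13 14/13 34/13; 0 0 1]
T5·…·T1 = [-477/221 290/221 318/221; -948/221 -38/221 632/221; 0 0 1]
det M = 6; M⁻¹ = [-19/663 -145/663 2/3; 158/221 -159/442 0; 0 0 1]
M⁻¹ · (-4163/1326, 778/663)ᵀ = (1/2, -8/3)ᵀ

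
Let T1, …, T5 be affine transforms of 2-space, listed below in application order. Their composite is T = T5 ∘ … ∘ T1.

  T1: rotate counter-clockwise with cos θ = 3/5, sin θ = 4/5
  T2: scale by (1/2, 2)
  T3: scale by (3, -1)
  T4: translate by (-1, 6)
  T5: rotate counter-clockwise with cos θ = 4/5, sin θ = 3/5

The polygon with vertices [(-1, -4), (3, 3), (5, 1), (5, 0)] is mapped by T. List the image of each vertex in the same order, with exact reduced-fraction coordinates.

T1 rotate counter-clockwise with cos θ = 3/5, sin θ = 4/5: (-1, -4) → (13/5, -16/5); (3, 3) → (-3/5, 21/5); (5, 1) → (11/5, 23/5); (5, 0) → (3, 4)
T2 scale by (1/2, 2): (13/5, -16/5) → (13/10, -32/5); (-3/5, 21/5) → (-3/10, 42/5); (11/5, 23/5) → (11/10, 46/5); (3, 4) → (3/2, 8)
T3 scale by (3, -1): (13/10, -32/5) → (39/10, 32/5); (-3/10, 42/5) → (-9/10, -42/5); (11/10, 46/5) → (33/10, -46/5); (3/2, 8) → (9/2, -8)
T4 translate by (-1, 6): (39/10, 32/5) → (29/10, 62/5); (-9/10, -42/5) → (-19/10, -12/5); (33/10, -46/5) → (23/10, -16/5); (9/2, -8) → (7/2, -2)
T5 rotate counter-clockwise with cos θ = 4/5, sin θ = 3/5: (29/10, 62/5) → (-128/25, 583/50); (-19/10, -12/5) → (-2/25, -153/50); (23/10, -16/5) → (94/25, -59/50); (7/2, -2) → (4, 1/2)

image vertices: (-128/25, 583/50), (-2/25, -153/50), (94/25, -59/50), (4, 1/2)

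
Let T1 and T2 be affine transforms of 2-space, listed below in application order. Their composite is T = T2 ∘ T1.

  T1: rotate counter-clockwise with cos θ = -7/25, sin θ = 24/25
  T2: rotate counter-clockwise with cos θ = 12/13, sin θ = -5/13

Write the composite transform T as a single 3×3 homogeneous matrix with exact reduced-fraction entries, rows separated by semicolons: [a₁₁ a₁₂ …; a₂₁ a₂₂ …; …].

T1 = [-7/25 -24/25 0; 24/25 -7/25 0; 0 0 1]
T2·T1 = [36/325 -323/325 0; 323/325 36/325 0; 0 0 1]

T = [36/325 -323/325 0; 323/325 36/325 0; 0 0 1]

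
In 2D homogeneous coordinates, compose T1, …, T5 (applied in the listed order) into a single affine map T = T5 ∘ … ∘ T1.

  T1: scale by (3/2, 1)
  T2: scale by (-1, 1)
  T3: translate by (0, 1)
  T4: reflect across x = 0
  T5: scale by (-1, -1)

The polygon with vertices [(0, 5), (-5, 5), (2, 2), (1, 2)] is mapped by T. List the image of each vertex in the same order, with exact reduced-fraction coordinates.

image vertices: (0, -6), (15/2, -6), (-3, -3), (-3/2, -3)

T1 scale by (3/2, 1): (0, 5) → (0, 5); (-5, 5) → (-15/2, 5); (2, 2) → (3, 2); (1, 2) → (3/2, 2)
T2 scale by (-1, 1): (0, 5) → (0, 5); (-15/2, 5) → (15/2, 5); (3, 2) → (-3, 2); (3/2, 2) → (-3/2, 2)
T3 translate by (0, 1): (0, 5) → (0, 6); (15/2, 5) → (15/2, 6); (-3, 2) → (-3, 3); (-3/2, 2) → (-3/2, 3)
T4 reflect across x = 0: (0, 6) → (0, 6); (15/2, 6) → (-15/2, 6); (-3, 3) → (3, 3); (-3/2, 3) → (3/2, 3)
T5 scale by (-1, -1): (0, 6) → (0, -6); (-15/2, 6) → (15/2, -6); (3, 3) → (-3, -3); (3/2, 3) → (-3/2, -3)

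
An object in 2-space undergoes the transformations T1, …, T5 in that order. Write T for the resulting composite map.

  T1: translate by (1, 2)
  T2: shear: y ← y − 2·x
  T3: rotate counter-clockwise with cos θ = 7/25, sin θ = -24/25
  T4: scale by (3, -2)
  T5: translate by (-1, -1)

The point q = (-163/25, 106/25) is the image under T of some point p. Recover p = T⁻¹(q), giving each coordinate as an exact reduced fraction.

T1 = [1 0 1; 0 1 2; 0 0 1]
T2·T1 = [1 0 1; -2 1 0; 0 0 1]
T3·…·T1 = [-41/25 24/25 7/25; -38/25 7/25 -24/25; 0 0 1]
T4·…·T1 = [-123/25 72/25 21/25; 76/25 -14/25 48/25; 0 0 1]
T5·…·T1 = [-123/25 72/25 -4/25; 76/25 -14/25 23/25; 0 0 1]
det M = -6; M⁻¹ = [7/75 12/25 -32/75; 38/75 41/50 -101/150; 0 0 1]
M⁻¹ · (-163/25, 106/25)ᵀ = (1, -1/2)ᵀ

p = (1, -1/2)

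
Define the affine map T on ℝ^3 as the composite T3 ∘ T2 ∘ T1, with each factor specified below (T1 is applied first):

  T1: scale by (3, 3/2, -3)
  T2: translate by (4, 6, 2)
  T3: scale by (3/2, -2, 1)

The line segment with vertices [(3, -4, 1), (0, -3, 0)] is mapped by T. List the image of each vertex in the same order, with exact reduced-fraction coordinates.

image vertices: (39/2, 0, -1), (6, -3, 2)

T1 scale by (3, 3/2, -3): (3, -4, 1) → (9, -6, -3); (0, -3, 0) → (0, -9/2, 0)
T2 translate by (4, 6, 2): (9, -6, -3) → (13, 0, -1); (0, -9/2, 0) → (4, 3/2, 2)
T3 scale by (3/2, -2, 1): (13, 0, -1) → (39/2, 0, -1); (4, 3/2, 2) → (6, -3, 2)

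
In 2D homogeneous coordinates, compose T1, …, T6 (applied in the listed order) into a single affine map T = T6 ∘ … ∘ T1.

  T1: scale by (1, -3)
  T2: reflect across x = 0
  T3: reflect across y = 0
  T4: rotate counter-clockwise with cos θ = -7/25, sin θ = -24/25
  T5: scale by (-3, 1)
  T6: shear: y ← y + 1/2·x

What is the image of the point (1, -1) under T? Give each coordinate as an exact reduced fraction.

T1 scale by (1, -3): (1, -1) → (1, 3)
T2 reflect across x = 0: (1, 3) → (-1, 3)
T3 reflect across y = 0: (-1, 3) → (-1, -3)
T4 rotate counter-clockwise with cos θ = -7/25, sin θ = -24/25: (-1, -3) → (-13/5, 9/5)
T5 scale by (-3, 1): (-13/5, 9/5) → (39/5, 9/5)
T6 shear: y ← y + 1/2·x: (39/5, 9/5) → (39/5, 57/10)

T(p) = (39/5, 57/10)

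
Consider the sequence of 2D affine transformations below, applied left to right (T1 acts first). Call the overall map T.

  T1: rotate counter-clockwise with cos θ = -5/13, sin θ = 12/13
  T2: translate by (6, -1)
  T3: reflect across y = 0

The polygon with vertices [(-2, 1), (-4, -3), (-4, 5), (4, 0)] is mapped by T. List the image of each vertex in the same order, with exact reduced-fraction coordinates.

T1 rotate counter-clockwise with cos θ = -5/13, sin θ = 12/13: (-2, 1) → (-2/13, -29/13); (-4, -3) → (56/13, -33/13); (-4, 5) → (-40/13, -73/13); (4, 0) → (-20/13, 48/13)
T2 translate by (6, -1): (-2/13, -29/13) → (76/13, -42/13); (56/13, -33/13) → (134/13, -46/13); (-40/13, -73/13) → (38/13, -86/13); (-20/13, 48/13) → (58/13, 35/13)
T3 reflect across y = 0: (76/13, -42/13) → (76/13, 42/13); (134/13, -46/13) → (134/13, 46/13); (38/13, -86/13) → (38/13, 86/13); (58/13, 35/13) → (58/13, -35/13)

image vertices: (76/13, 42/13), (134/13, 46/13), (38/13, 86/13), (58/13, -35/13)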